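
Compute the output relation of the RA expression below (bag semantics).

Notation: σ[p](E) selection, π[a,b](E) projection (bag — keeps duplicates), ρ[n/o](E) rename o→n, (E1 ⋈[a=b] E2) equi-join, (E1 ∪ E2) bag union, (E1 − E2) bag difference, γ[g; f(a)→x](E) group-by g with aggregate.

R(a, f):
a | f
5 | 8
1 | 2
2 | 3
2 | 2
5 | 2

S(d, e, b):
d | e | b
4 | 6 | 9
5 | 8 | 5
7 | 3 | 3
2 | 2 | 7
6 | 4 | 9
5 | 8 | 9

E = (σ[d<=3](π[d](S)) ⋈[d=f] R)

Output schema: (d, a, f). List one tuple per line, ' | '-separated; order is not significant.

Stepwise |·|:
  S → 6
  π[d](S) → 6
  σ[d<=3](π[d](S)) → 1
  R → 5
  (σ[d<=3](π[d](S)) ⋈[d=f] R) → 3

== RESULT ==
d | a | f
2 | 1 | 2
2 | 2 | 2
2 | 5 | 2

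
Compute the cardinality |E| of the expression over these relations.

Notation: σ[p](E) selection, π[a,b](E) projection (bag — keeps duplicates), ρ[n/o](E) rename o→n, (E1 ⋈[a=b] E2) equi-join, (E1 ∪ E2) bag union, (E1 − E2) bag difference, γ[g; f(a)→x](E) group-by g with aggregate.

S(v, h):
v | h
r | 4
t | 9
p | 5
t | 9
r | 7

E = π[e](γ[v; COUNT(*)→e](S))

Per-node cardinality:
  S → 5
  γ[v; COUNT(*)→e](S) → 3
  π[e](γ[v; COUNT(*)→e](S)) → 3

|E| = 3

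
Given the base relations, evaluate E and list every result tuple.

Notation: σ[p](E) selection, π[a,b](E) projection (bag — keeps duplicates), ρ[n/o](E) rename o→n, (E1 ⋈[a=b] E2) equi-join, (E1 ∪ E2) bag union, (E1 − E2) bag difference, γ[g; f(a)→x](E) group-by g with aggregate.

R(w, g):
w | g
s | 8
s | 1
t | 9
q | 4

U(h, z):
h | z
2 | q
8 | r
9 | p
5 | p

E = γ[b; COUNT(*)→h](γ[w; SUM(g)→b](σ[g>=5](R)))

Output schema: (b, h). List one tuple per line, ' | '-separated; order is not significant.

Stepwise |·|:
  R → 4
  σ[g>=5](R) → 2
  γ[w; SUM(g)→b](σ[g>=5](R)) → 2
  γ[b; COUNT(*)→h](γ[w; SUM(g)→b](σ[g>=5](R))) → 2

== RESULT ==
b | h
8 | 1
9 | 1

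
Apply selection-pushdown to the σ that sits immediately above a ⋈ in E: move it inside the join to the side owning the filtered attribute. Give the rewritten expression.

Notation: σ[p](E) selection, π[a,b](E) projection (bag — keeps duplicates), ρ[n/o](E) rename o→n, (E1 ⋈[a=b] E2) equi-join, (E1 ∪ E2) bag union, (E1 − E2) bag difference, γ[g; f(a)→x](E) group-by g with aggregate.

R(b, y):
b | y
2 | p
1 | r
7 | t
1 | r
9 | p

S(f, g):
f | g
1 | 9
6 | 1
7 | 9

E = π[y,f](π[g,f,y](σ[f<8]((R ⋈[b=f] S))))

σ filters on f, owned by the right side.
E' = π[y,f](π[g,f,y]((R ⋈[b=f] σ[f<8](S))))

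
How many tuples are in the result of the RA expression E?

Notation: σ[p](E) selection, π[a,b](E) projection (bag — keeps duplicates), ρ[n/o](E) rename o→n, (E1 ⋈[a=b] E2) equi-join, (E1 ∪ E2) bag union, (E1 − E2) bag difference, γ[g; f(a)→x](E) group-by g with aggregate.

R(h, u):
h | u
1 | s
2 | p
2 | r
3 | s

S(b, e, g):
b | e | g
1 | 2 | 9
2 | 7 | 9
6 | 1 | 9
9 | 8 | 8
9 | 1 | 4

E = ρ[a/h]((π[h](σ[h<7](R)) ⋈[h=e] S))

Per-node cardinality:
  R → 4
  σ[h<7](R) → 4
  π[h](σ[h<7](R)) → 4
  S → 5
  (π[h](σ[h<7](R)) ⋈[h=e] S) → 4
  ρ[a/h]((π[h](σ[h<7](R)) ⋈[h=e] S)) → 4

|E| = 4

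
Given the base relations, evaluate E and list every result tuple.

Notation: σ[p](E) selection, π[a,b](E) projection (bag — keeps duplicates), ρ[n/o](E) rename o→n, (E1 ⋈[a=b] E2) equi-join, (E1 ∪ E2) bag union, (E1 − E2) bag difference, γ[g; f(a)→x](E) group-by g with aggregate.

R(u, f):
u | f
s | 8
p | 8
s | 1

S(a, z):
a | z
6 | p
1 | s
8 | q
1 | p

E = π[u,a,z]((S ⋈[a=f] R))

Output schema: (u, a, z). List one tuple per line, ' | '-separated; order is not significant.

Subexpression sizes:
  S → 4
  R → 3
  (S ⋈[a=f] R) → 4
  π[u,a,z]((S ⋈[a=f] R)) → 4

== RESULT ==
u | a | z
p | 8 | q
s | 1 | p
s | 1 | s
s | 8 | q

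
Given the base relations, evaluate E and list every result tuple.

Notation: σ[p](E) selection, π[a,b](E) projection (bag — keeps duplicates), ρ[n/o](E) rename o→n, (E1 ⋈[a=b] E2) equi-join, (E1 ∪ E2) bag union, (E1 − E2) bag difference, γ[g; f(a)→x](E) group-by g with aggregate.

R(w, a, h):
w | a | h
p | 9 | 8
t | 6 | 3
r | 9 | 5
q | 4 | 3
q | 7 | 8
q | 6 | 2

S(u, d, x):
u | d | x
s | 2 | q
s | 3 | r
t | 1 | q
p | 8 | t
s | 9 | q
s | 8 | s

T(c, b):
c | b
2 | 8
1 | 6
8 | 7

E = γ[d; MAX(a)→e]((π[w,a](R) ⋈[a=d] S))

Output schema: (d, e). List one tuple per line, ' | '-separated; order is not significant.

Per-node cardinality:
  R → 6
  π[w,a](R) → 6
  S → 6
  (π[w,a](R) ⋈[a=d] S) → 2
  γ[d; MAX(a)→e]((π[w,a](R) ⋈[a=d] S)) → 1

== RESULT ==
d | e
9 | 9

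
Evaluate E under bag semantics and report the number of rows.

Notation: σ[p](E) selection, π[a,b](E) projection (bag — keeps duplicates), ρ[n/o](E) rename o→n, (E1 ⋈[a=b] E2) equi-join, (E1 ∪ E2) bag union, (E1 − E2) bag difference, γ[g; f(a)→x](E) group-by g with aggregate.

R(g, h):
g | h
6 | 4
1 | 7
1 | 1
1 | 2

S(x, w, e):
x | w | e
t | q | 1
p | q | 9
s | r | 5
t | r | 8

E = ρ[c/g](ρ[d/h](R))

Row counts bottom-up:
  R → 4
  ρ[d/h](R) → 4
  ρ[c/g](ρ[d/h](R)) → 4

|E| = 4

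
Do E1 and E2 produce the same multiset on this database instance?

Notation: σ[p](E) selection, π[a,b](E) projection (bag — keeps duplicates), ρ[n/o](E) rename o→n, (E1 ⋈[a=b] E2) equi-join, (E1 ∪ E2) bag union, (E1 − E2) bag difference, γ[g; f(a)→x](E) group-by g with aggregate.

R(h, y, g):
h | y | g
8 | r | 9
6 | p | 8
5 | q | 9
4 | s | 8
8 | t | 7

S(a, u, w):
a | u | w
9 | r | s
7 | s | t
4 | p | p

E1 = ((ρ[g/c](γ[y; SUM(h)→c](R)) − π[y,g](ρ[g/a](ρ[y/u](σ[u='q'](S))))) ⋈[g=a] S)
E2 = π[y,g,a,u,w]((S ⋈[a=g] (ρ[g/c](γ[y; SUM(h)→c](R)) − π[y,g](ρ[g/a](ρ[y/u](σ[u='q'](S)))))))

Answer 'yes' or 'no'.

E1 per-node cardinality:
  R → 5
  γ[y; SUM(h)→c](R) → 5
  ρ[g/c](γ[y; SUM(h)→c](R)) → 5
  S → 3
  σ[u='q'](S) → 0
  ρ[y/u](σ[u='q'](S)) → 0
  ρ[g/a](ρ[y/u](σ[u='q'](S))) → 0
  π[y,g](ρ[g/a](ρ[y/u](σ[u='q'](S)))) → 0
  (ρ[g/c](γ[y; SUM(h)→c](R)) − π[y,g](ρ[g/a](ρ[y/u](σ[u='q'](S))))) → 5
  S → 3
  ((ρ[g/c](γ[y; SUM(h)→c](R)) − π[y,g](ρ[g/a](ρ[y/u](σ[u='q'](S))))) ⋈[g=a] S) → 1
E2 per-node cardinality:
  S → 3
  R → 5
  γ[y; SUM(h)→c](R) → 5
  ρ[g/c](γ[y; SUM(h)→c](R)) → 5
  S → 3
  σ[u='q'](S) → 0
  ρ[y/u](σ[u='q'](S)) → 0
  ρ[g/a](ρ[y/u](σ[u='q'](S))) → 0
  π[y,g](ρ[g/a](ρ[y/u](σ[u='q'](S)))) → 0
  (ρ[g/c](γ[y; SUM(h)→c](R)) − π[y,g](ρ[g/a](ρ[y/u](σ[u='q'](S))))) → 5
  (S ⋈[a=g] (ρ[g/c](γ[y; SUM(h)→c](R)) − π[y,g](ρ[g/a](ρ[y/u](σ[u='q'](S)))))) → 1
  π[y,g,a,u,w]((S ⋈[a=g] (ρ[g/c](γ[y; SUM(h)→c](R)) − π[y,g](ρ[g/a](ρ[y/u](σ[u='q'](S))))))) → 1

E1 and E2 produce the same multiset:
y | g | a | u | w
s | 4 | 4 | p | p

yes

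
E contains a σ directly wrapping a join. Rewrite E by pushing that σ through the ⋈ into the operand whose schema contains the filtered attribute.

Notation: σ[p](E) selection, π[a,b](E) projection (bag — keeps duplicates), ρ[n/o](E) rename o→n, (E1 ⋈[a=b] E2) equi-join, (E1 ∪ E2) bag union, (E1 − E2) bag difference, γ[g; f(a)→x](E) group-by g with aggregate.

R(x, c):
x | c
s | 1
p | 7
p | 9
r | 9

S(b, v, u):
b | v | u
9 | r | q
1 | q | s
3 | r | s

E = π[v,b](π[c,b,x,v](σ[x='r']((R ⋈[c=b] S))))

σ filters on x, owned by the left side.
E' = π[v,b](π[c,b,x,v]((σ[x='r'](R) ⋈[c=b] S)))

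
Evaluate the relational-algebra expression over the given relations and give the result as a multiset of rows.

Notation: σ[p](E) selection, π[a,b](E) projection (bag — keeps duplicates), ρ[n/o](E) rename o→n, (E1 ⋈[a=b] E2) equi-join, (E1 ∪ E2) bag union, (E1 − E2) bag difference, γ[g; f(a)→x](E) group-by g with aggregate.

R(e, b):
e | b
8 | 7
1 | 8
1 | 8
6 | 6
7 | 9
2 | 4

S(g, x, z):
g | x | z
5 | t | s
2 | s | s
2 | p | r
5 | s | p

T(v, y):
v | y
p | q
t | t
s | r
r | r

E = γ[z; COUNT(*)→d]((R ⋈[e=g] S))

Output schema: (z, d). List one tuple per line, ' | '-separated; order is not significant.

Row counts bottom-up:
  R → 6
  S → 4
  (R ⋈[e=g] S) → 2
  γ[z; COUNT(*)→d]((R ⋈[e=g] S)) → 2

== RESULT ==
z | d
r | 1
s | 1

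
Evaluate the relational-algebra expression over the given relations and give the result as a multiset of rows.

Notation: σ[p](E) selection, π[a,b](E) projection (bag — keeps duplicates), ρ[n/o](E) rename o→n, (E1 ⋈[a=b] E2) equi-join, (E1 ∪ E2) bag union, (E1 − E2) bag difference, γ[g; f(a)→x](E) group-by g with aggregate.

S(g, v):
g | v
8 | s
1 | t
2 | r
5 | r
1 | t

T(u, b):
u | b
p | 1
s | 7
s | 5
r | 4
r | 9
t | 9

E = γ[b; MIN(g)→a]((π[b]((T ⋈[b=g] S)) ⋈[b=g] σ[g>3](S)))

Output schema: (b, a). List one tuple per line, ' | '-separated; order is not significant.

Row counts bottom-up:
  T → 6
  S → 5
  (T ⋈[b=g] S) → 3
  π[b]((T ⋈[b=g] S)) → 3
  S → 5
  σ[g>3](S) → 2
  (π[b]((T ⋈[b=g] S)) ⋈[b=g] σ[g>3](S)) → 1
  γ[b; MIN(g)→a]((π[b]((T ⋈[b=g] S)) ⋈[b=g] σ[g>3](S))) → 1

== RESULT ==
b | a
5 | 5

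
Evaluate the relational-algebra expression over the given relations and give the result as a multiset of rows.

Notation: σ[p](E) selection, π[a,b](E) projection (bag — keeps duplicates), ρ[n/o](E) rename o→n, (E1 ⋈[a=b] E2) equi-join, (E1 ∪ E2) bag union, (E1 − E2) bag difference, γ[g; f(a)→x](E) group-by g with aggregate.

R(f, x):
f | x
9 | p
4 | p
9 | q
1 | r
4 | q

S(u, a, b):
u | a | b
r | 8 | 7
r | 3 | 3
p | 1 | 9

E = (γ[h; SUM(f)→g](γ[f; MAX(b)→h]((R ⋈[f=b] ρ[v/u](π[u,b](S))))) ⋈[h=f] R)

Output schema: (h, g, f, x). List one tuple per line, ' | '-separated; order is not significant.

Subexpression sizes:
  R → 5
  S → 3
  π[u,b](S) → 3
  ρ[v/u](π[u,b](S)) → 3
  (R ⋈[f=b] ρ[v/u](π[u,b](S))) → 2
  γ[f; MAX(b)→h]((R ⋈[f=b] ρ[v/u](π[u,b](S)))) → 1
  γ[h; SUM(f)→g](γ[f; MAX(b)→h]((R ⋈[f=b] ρ[v/u](π[u,b](S))))) → 1
  R → 5
  (γ[h; SUM(f)→g](γ[f; MAX(b)→h]((R ⋈[f=b] ρ[v/u](π[u,b](S))))) ⋈[h=f] R) → 2

== RESULT ==
h | g | f | x
9 | 9 | 9 | p
9 | 9 | 9 | q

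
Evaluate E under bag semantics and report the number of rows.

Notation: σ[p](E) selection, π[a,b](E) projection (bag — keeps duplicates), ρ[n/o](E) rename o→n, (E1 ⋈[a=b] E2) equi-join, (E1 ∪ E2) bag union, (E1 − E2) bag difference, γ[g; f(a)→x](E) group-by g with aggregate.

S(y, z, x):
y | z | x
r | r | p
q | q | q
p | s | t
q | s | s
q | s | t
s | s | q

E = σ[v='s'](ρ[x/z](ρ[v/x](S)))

Stepwise |·|:
  S → 6
  ρ[v/x](S) → 6
  ρ[x/z](ρ[v/x](S)) → 6
  σ[v='s'](ρ[x/z](ρ[v/x](S))) → 1

|E| = 1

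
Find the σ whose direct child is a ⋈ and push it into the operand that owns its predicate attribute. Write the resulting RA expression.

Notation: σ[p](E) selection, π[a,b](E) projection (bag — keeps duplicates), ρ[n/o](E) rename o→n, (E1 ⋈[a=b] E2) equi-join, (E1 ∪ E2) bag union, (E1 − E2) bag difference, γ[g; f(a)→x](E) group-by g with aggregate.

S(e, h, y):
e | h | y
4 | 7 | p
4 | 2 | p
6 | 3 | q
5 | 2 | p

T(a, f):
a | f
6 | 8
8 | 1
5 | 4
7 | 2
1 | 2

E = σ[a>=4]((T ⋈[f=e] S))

σ filters on a, owned by the left side.
E' = (σ[a>=4](T) ⋈[f=e] S)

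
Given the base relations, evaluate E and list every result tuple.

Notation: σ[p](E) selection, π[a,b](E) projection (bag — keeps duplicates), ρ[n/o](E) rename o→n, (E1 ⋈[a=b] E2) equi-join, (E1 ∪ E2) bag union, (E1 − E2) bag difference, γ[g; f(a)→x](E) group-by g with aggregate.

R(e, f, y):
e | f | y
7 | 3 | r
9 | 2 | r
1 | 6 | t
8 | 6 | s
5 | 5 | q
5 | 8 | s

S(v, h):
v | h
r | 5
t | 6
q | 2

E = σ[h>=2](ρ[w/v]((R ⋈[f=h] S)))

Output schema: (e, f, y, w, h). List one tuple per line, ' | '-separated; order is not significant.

Per-node cardinality:
  R → 6
  S → 3
  (R ⋈[f=h] S) → 4
  ρ[w/v]((R ⋈[f=h] S)) → 4
  σ[h>=2](ρ[w/v]((R ⋈[f=h] S))) → 4

== RESULT ==
e | f | y | w | h
1 | 6 | t | t | 6
5 | 5 | q | r | 5
8 | 6 | s | t | 6
9 | 2 | r | q | 2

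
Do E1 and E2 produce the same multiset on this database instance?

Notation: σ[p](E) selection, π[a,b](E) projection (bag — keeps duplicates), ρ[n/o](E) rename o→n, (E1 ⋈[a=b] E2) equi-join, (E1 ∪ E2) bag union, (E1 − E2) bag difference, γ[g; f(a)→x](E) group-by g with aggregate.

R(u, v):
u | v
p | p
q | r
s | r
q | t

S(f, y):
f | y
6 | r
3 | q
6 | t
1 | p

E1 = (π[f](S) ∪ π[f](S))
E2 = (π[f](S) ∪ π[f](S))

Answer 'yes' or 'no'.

E1 per-node cardinality:
  S → 4
  π[f](S) → 4
  S → 4
  π[f](S) → 4
  (π[f](S) ∪ π[f](S)) → 8
E2 per-node cardinality:
  S → 4
  π[f](S) → 4
  S → 4
  π[f](S) → 4
  (π[f](S) ∪ π[f](S)) → 8

E1 and E2 produce the same multiset:
f
1
1
3
3
6
6
6
6

yes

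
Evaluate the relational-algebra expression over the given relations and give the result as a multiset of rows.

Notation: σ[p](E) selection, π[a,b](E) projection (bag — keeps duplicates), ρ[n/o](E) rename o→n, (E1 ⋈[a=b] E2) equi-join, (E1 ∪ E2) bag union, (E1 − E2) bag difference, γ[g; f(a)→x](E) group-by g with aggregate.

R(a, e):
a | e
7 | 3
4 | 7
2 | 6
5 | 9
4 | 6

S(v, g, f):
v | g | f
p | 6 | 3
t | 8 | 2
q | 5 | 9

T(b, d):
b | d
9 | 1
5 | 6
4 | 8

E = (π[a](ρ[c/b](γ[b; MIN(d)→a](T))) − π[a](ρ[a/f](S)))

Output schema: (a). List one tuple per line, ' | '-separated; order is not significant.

Per-node cardinality:
  T → 3
  γ[b; MIN(d)→a](T) → 3
  ρ[c/b](γ[b; MIN(d)→a](T)) → 3
  π[a](ρ[c/b](γ[b; MIN(d)→a](T))) → 3
  S → 3
  ρ[a/f](S) → 3
  π[a](ρ[a/f](S)) → 3
  (π[a](ρ[c/b](γ[b; MIN(d)→a](T))) − π[a](ρ[a/f](S))) → 3

== RESULT ==
a
1
6
8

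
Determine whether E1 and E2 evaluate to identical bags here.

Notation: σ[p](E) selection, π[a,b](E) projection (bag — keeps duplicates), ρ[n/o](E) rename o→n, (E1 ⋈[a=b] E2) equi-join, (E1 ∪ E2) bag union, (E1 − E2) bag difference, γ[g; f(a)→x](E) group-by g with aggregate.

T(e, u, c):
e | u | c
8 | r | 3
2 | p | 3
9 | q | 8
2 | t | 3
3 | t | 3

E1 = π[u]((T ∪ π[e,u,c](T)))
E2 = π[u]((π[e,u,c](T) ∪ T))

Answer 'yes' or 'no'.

E1 row counts bottom-up:
  T → 5
  T → 5
  π[e,u,c](T) → 5
  (T ∪ π[e,u,c](T)) → 10
  π[u]((T ∪ π[e,u,c](T))) → 10
E2 row counts bottom-up:
  T → 5
  π[e,u,c](T) → 5
  T → 5
  (π[e,u,c](T) ∪ T) → 10
  π[u]((π[e,u,c](T) ∪ T)) → 10

E1 and E2 produce the same multiset:
u
p
p
q
q
r
r
t
t
t
t

yes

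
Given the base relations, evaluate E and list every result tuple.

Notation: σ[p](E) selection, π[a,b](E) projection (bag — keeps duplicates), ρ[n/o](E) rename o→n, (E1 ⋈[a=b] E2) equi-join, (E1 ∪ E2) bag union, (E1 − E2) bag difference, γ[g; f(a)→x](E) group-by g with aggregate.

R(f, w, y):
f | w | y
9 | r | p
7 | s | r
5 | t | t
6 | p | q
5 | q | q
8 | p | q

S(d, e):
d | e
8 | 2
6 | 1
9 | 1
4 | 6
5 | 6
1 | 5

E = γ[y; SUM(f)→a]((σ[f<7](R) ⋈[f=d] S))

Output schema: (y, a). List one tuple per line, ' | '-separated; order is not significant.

Stepwise |·|:
  R → 6
  σ[f<7](R) → 3
  S → 6
  (σ[f<7](R) ⋈[f=d] S) → 3
  γ[y; SUM(f)→a]((σ[f<7](R) ⋈[f=d] S)) → 2

== RESULT ==
y | a
q | 11
t | 5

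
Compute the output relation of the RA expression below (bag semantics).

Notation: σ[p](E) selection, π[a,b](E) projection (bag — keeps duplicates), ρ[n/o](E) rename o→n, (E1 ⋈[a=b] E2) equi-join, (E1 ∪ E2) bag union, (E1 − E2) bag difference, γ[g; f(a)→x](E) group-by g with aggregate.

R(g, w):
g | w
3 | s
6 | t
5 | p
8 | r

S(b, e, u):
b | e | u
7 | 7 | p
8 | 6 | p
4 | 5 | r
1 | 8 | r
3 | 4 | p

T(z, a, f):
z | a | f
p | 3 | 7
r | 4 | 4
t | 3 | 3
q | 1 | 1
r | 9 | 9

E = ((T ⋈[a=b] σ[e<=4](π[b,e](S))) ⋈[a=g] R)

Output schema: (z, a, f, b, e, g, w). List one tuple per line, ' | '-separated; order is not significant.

Stepwise |·|:
  T → 5
  S → 5
  π[b,e](S) → 5
  σ[e<=4](π[b,e](S)) → 1
  (T ⋈[a=b] σ[e<=4](π[b,e](S))) → 2
  R → 4
  ((T ⋈[a=b] σ[e<=4](π[b,e](S))) ⋈[a=g] R) → 2

== RESULT ==
z | a | f | b | e | g | w
p | 3 | 7 | 3 | 4 | 3 | s
t | 3 | 3 | 3 | 4 | 3 | s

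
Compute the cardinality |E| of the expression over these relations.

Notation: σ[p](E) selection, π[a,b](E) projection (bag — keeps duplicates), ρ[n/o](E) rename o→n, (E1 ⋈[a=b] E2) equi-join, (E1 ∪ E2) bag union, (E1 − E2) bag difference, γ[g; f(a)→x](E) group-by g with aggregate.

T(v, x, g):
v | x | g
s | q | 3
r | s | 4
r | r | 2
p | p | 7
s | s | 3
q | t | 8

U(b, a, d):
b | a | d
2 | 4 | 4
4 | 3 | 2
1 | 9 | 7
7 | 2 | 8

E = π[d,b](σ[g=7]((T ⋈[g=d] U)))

Row counts bottom-up:
  T → 6
  U → 4
  (T ⋈[g=d] U) → 4
  σ[g=7]((T ⋈[g=d] U)) → 1
  π[d,b](σ[g=7]((T ⋈[g=d] U))) → 1

|E| = 1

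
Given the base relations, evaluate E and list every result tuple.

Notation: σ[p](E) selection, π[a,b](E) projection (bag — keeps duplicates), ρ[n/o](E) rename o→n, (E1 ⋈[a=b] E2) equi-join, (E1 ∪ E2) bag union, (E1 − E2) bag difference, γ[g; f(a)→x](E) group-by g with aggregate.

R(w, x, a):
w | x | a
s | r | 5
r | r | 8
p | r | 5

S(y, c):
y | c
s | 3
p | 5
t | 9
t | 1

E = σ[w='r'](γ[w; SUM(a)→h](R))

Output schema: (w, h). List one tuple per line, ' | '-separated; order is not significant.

Subexpression sizes:
  R → 3
  γ[w; SUM(a)→h](R) → 3
  σ[w='r'](γ[w; SUM(a)→h](R)) → 1

== RESULT ==
w | h
r | 8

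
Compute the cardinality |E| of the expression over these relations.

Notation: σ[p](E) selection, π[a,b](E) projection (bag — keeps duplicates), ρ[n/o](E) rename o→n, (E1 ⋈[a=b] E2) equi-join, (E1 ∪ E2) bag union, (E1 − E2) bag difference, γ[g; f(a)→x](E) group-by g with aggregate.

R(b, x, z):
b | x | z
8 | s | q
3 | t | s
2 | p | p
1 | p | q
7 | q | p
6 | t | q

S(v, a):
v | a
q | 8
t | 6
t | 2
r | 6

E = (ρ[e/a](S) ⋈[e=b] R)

Per-node cardinality:
  S → 4
  ρ[e/a](S) → 4
  R → 6
  (ρ[e/a](S) ⋈[e=b] R) → 4

|E| = 4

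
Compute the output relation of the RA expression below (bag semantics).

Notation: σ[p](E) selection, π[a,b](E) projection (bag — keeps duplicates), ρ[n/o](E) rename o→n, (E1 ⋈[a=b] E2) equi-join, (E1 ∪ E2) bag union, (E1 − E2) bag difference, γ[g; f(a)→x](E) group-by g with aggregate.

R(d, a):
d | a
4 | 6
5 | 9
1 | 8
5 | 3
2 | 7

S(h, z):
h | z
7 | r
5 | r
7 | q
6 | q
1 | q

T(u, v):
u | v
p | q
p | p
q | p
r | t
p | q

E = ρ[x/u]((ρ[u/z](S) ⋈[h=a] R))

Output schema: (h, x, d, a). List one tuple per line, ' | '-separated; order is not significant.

Subexpression sizes:
  S → 5
  ρ[u/z](S) → 5
  R → 5
  (ρ[u/z](S) ⋈[h=a] R) → 3
  ρ[x/u]((ρ[u/z](S) ⋈[h=a] R)) → 3

== RESULT ==
h | x | d | a
6 | q | 4 | 6
7 | q | 2 | 7
7 | r | 2 | 7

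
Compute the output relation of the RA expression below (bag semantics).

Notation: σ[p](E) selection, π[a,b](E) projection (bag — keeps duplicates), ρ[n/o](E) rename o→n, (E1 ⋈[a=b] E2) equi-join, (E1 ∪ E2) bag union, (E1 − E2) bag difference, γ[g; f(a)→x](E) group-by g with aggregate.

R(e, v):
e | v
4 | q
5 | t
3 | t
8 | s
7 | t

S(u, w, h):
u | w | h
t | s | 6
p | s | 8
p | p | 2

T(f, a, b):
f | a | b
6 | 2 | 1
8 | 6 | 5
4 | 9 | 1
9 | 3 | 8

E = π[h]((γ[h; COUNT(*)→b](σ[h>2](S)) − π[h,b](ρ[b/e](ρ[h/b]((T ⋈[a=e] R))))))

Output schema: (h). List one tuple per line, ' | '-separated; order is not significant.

Stepwise |·|:
  S → 3
  σ[h>2](S) → 2
  γ[h; COUNT(*)→b](σ[h>2](S)) → 2
  T → 4
  R → 5
  (T ⋈[a=e] R) → 1
  ρ[h/b]((T ⋈[a=e] R)) → 1
  ρ[b/e](ρ[h/b]((T ⋈[a=e] R))) → 1
  π[h,b](ρ[b/e](ρ[h/b]((T ⋈[a=e] R)))) → 1
  (γ[h; COUNT(*)→b](σ[h>2](S)) − π[h,b](ρ[b/e](ρ[h/b]((T ⋈[a=e] R))))) → 2
  π[h]((γ[h; COUNT(*)→b](σ[h>2](S)) − π[h,b](ρ[b/e](ρ[h/b]((T ⋈[a=e] R)))))) → 2

== RESULT ==
h
6
8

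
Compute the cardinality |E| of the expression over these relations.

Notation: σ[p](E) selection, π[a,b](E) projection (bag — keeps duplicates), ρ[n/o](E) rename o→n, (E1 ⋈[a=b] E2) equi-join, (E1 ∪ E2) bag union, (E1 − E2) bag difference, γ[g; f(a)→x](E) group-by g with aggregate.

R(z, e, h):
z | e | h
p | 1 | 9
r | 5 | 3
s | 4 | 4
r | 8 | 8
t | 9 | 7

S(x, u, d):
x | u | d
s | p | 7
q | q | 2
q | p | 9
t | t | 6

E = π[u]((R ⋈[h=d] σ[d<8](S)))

Stepwise |·|:
  R → 5
  S → 4
  σ[d<8](S) → 3
  (R ⋈[h=d] σ[d<8](S)) → 1
  π[u]((R ⋈[h=d] σ[d<8](S))) → 1

|E| = 1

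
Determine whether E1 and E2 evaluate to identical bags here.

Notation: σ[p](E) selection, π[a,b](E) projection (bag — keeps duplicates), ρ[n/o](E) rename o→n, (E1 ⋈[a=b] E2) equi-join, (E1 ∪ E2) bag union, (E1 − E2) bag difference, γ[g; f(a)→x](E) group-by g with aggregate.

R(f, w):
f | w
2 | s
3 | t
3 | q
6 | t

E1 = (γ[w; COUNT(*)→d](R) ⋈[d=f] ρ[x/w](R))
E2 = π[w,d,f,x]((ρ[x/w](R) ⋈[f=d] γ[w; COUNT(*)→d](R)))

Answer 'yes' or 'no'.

E1 subexpression sizes:
  R → 4
  γ[w; COUNT(*)→d](R) → 3
  R → 4
  ρ[x/w](R) → 4
  (γ[w; COUNT(*)→d](R) ⋈[d=f] ρ[x/w](R)) → 1
E2 subexpression sizes:
  R → 4
  ρ[x/w](R) → 4
  R → 4
  γ[w; COUNT(*)→d](R) → 3
  (ρ[x/w](R) ⋈[f=d] γ[w; COUNT(*)→d](R)) → 1
  π[w,d,f,x]((ρ[x/w](R) ⋈[f=d] γ[w; COUNT(*)→d](R))) → 1

E1 and E2 produce the same multiset:
w | d | f | x
t | 2 | 2 | s

yes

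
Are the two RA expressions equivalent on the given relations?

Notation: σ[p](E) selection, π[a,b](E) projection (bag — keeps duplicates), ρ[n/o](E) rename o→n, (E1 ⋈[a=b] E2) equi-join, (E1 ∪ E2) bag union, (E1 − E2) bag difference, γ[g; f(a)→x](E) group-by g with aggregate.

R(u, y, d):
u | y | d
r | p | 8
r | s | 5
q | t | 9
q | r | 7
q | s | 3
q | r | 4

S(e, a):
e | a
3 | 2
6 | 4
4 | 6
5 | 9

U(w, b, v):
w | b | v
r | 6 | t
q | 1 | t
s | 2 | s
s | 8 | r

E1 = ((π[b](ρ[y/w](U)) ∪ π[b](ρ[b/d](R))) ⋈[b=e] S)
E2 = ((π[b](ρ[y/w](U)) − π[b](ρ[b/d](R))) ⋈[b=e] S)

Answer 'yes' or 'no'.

E1 stepwise |·|:
  U → 4
  ρ[y/w](U) → 4
  π[b](ρ[y/w](U)) → 4
  R → 6
  ρ[b/d](R) → 6
  π[b](ρ[b/d](R)) → 6
  (π[b](ρ[y/w](U)) ∪ π[b](ρ[b/d](R))) → 10
  S → 4
  ((π[b](ρ[y/w](U)) ∪ π[b](ρ[b/d](R))) ⋈[b=e] S) → 4
E2 stepwise |·|:
  U → 4
  ρ[y/w](U) → 4
  π[b](ρ[y/w](U)) → 4
  R → 6
  ρ[b/d](R) → 6
  π[b](ρ[b/d](R)) → 6
  (π[b](ρ[y/w](U)) − π[b](ρ[b/d](R))) → 3
  S → 4
  ((π[b](ρ[y/w](U)) − π[b](ρ[b/d](R))) ⋈[b=e] S) → 1

E1 result:
b | e | a
3 | 3 | 2
4 | 4 | 6
5 | 5 | 9
6 | 6 | 4
E2 result:
b | e | a
6 | 6 | 4
Witness: (5, 5, 9) appears 1× in E1 but 0× in E2.

no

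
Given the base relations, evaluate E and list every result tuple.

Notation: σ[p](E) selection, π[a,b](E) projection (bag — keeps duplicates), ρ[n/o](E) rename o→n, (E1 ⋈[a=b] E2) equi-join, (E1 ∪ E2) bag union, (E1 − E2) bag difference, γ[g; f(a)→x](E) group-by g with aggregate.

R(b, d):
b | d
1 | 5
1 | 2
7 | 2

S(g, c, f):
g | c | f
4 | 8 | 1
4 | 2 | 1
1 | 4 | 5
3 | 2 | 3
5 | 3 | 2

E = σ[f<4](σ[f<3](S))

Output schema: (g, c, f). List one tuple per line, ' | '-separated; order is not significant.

Stepwise |·|:
  S → 5
  σ[f<3](S) → 3
  σ[f<4](σ[f<3](S)) → 3

== RESULT ==
g | c | f
4 | 2 | 1
4 | 8 | 1
5 | 3 | 2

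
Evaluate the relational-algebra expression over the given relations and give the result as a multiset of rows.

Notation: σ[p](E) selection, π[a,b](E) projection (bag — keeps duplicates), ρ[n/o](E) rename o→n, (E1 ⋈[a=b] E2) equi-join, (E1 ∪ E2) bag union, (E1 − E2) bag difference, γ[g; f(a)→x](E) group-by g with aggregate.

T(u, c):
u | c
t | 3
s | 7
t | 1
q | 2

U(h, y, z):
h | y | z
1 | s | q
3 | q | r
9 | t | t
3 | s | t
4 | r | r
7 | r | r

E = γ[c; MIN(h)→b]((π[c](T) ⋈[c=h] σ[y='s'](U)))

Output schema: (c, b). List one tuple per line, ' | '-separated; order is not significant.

Subexpression sizes:
  T → 4
  π[c](T) → 4
  U → 6
  σ[y='s'](U) → 2
  (π[c](T) ⋈[c=h] σ[y='s'](U)) → 2
  γ[c; MIN(h)→b]((π[c](T) ⋈[c=h] σ[y='s'](U))) → 2

== RESULT ==
c | b
1 | 1
3 | 3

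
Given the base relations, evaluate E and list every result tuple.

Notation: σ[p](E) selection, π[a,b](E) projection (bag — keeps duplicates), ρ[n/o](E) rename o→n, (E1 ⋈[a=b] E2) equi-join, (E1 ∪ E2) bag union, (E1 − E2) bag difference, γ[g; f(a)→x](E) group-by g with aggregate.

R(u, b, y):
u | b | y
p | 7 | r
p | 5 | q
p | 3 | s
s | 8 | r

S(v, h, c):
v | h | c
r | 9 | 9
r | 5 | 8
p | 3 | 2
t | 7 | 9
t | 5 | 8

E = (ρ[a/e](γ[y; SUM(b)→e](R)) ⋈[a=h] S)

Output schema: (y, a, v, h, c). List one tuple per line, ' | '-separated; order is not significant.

Per-node cardinality:
  R → 4
  γ[y; SUM(b)→e](R) → 3
  ρ[a/e](γ[y; SUM(b)→e](R)) → 3
  S → 5
  (ρ[a/e](γ[y; SUM(b)→e](R)) ⋈[a=h] S) → 3

== RESULT ==
y | a | v | h | c
q | 5 | r | 5 | 8
q | 5 | t | 5 | 8
s | 3 | p | 3 | 2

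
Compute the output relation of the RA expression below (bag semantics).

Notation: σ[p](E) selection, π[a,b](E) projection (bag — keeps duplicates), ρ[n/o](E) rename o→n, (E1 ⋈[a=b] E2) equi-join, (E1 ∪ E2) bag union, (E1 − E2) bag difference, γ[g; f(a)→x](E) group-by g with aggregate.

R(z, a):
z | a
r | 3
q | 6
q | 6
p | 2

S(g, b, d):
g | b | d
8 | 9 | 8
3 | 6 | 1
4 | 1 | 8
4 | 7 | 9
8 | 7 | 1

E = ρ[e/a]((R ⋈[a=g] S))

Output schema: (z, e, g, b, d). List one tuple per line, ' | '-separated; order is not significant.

Per-node cardinality:
  R → 4
  S → 5
  (R ⋈[a=g] S) → 1
  ρ[e/a]((R ⋈[a=g] S)) → 1

== RESULT ==
z | e | g | b | d
r | 3 | 3 | 6 | 1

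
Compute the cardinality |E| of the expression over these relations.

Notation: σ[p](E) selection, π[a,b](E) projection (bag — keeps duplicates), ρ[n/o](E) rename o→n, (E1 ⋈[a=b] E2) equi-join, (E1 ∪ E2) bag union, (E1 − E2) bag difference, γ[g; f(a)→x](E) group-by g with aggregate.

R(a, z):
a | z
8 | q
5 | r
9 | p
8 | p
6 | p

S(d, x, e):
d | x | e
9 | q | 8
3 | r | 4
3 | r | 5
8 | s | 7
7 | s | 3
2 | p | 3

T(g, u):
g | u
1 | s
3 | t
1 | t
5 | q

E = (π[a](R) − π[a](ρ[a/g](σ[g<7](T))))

Stepwise |·|:
  R → 5
  π[a](R) → 5
  T → 4
  σ[g<7](T) → 4
  ρ[a/g](σ[g<7](T)) → 4
  π[a](ρ[a/g](σ[g<7](T))) → 4
  (π[a](R) − π[a](ρ[a/g](σ[g<7](T)))) → 4

|E| = 4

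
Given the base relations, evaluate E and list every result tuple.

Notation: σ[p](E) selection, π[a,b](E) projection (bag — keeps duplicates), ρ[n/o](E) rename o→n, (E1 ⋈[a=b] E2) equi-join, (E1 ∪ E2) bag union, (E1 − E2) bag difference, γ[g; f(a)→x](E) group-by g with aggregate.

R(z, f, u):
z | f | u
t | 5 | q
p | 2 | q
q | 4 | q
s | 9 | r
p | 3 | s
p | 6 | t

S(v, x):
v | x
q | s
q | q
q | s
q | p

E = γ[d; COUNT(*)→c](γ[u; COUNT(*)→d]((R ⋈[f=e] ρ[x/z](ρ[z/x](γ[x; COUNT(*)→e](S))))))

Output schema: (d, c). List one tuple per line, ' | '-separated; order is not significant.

Subexpression sizes:
  R → 6
  S → 4
  γ[x; COUNT(*)→e](S) → 3
  ρ[z/x](γ[x; COUNT(*)→e](S)) → 3
  ρ[x/z](ρ[z/x](γ[x; COUNT(*)→e](S))) → 3
  (R ⋈[f=e] ρ[x/z](ρ[z/x](γ[x; COUNT(*)→e](S)))) → 1
  γ[u; COUNT(*)→d]((R ⋈[f=e] ρ[x/z](ρ[z/x](γ[x; COUNT(*)→e](S))))) → 1
  γ[d; COUNT(*)→c](γ[u; COUNT(*)→d]((R ⋈[f=e] ρ[x/z](ρ[z/x](γ[x; COUNT(*)→e](S)))))) → 1

== RESULT ==
d | c
1 | 1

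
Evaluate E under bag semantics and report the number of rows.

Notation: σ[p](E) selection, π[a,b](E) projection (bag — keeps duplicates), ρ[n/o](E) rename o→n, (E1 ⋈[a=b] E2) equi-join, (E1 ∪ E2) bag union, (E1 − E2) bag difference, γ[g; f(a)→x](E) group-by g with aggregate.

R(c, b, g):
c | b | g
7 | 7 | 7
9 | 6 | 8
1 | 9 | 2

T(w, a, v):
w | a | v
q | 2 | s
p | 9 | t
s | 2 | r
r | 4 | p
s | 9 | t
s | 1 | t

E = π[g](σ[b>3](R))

Stepwise |·|:
  R → 3
  σ[b>3](R) → 3
  π[g](σ[b>3](R)) → 3

|E| = 3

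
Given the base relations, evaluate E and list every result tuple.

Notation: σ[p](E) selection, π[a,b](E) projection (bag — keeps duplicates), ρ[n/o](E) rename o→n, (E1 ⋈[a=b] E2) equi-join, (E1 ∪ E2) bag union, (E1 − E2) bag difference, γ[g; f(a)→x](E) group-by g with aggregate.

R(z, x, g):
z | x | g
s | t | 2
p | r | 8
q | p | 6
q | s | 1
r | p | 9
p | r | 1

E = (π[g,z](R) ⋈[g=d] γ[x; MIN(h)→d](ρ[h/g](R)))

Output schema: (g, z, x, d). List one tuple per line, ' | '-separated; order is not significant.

Per-node cardinality:
  R → 6
  π[g,z](R) → 6
  R → 6
  ρ[h/g](R) → 6
  γ[x; MIN(h)→d](ρ[h/g](R)) → 4
  (π[g,z](R) ⋈[g=d] γ[x; MIN(h)→d](ρ[h/g](R))) → 6

== RESULT ==
g | z | x | d
1 | p | r | 1
1 | p | s | 1
1 | q | r | 1
1 | q | s | 1
2 | s | t | 2
6 | q | p | 6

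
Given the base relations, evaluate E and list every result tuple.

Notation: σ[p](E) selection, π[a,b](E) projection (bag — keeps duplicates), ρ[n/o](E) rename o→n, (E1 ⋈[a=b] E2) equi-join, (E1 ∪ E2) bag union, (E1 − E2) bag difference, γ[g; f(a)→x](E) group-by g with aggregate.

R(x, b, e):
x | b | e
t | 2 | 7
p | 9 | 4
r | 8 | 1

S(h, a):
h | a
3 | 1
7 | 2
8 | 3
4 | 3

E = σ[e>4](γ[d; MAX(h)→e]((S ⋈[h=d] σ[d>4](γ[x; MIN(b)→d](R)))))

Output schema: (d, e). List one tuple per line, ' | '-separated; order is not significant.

Row counts bottom-up:
  S → 4
  R → 3
  γ[x; MIN(b)→d](R) → 3
  σ[d>4](γ[x; MIN(b)→d](R)) → 2
  (S ⋈[h=d] σ[d>4](γ[x; MIN(b)→d](R))) → 1
  γ[d; MAX(h)→e]((S ⋈[h=d] σ[d>4](γ[x; MIN(b)→d](R)))) → 1
  σ[e>4](γ[d; MAX(h)→e]((S ⋈[h=d] σ[d>4](γ[x; MIN(b)→d](R))))) → 1

== RESULT ==
d | e
8 | 8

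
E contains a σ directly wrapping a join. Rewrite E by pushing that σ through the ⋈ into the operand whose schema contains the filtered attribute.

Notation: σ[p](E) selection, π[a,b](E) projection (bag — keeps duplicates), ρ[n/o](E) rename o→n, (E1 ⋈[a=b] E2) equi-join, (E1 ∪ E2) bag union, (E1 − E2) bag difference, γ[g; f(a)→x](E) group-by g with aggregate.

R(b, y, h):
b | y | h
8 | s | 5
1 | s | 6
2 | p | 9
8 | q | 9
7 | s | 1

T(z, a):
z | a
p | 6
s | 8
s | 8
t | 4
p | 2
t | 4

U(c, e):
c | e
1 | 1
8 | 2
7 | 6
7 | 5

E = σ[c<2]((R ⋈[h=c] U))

σ filters on c, owned by the right side.
E' = (R ⋈[h=c] σ[c<2](U))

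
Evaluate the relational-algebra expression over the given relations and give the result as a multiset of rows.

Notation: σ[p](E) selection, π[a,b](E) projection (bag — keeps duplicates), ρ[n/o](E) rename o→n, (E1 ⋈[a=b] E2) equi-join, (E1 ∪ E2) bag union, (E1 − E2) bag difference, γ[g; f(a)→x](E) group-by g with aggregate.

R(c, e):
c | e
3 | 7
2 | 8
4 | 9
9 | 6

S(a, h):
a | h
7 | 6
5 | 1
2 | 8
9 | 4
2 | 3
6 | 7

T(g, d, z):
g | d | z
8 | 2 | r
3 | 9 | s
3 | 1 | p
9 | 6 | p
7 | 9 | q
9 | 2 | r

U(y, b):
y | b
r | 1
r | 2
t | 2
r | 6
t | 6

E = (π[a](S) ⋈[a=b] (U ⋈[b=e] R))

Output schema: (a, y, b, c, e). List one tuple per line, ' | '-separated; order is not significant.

Row counts bottom-up:
  S → 6
  π[a](S) → 6
  U → 5
  R → 4
  (U ⋈[b=e] R) → 2
  (π[a](S) ⋈[a=b] (U ⋈[b=e] R)) → 2

== RESULT ==
a | y | b | c | e
6 | r | 6 | 9 | 6
6 | t | 6 | 9 | 6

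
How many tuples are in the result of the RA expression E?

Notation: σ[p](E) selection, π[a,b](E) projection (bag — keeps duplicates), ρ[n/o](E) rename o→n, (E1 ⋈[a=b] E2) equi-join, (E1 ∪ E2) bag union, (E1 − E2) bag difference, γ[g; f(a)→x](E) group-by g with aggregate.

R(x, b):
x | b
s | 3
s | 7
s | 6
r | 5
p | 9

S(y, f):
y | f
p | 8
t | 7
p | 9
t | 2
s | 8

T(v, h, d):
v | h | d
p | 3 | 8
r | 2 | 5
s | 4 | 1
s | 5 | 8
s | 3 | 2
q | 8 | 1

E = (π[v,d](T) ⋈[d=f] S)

Subexpression sizes:
  T → 6
  π[v,d](T) → 6
  S → 5
  (π[v,d](T) ⋈[d=f] S) → 5

|E| = 5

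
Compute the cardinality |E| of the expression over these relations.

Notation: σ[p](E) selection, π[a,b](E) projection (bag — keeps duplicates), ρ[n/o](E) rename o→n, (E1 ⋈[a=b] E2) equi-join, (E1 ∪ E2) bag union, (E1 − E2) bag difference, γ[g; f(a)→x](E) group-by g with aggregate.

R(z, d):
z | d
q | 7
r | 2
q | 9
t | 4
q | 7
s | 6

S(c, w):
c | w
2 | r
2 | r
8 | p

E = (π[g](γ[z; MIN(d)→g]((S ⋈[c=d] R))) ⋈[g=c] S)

Subexpression sizes:
  S → 3
  R → 6
  (S ⋈[c=d] R) → 2
  γ[z; MIN(d)→g]((S ⋈[c=d] R)) → 1
  π[g](γ[z; MIN(d)→g]((S ⋈[c=d] R))) → 1
  S → 3
  (π[g](γ[z; MIN(d)→g]((S ⋈[c=d] R))) ⋈[g=c] S) → 2

|E| = 2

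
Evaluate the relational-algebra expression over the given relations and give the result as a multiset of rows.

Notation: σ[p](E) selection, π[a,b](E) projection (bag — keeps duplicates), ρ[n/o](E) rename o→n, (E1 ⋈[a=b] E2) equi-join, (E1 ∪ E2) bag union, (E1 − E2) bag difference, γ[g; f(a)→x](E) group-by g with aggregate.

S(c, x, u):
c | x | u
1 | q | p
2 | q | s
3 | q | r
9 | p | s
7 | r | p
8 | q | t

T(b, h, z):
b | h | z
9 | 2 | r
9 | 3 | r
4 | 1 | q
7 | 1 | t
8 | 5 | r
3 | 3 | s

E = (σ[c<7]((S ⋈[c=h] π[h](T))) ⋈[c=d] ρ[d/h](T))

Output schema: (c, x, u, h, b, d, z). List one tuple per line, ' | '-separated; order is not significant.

Stepwise |·|:
  S → 6
  T → 6
  π[h](T) → 6
  (S ⋈[c=h] π[h](T)) → 5
  σ[c<7]((S ⋈[c=h] π[h](T))) → 5
  T → 6
  ρ[d/h](T) → 6
  (σ[c<7]((S ⋈[c=h] π[h](T))) ⋈[c=d] ρ[d/h](T)) → 9

== RESULT ==
c | x | u | h | b | d | z
1 | q | p | 1 | 4 | 1 | q
1 | q | p | 1 | 4 | 1 | q
1 | q | p | 1 | 7 | 1 | t
1 | q | p | 1 | 7 | 1 | t
2 | q | s | 2 | 9 | 2 | r
3 | q | r | 3 | 3 | 3 | s
3 | q | r | 3 | 3 | 3 | s
3 | q | r | 3 | 9 | 3 | r
3 | q | r | 3 | 9 | 3 | r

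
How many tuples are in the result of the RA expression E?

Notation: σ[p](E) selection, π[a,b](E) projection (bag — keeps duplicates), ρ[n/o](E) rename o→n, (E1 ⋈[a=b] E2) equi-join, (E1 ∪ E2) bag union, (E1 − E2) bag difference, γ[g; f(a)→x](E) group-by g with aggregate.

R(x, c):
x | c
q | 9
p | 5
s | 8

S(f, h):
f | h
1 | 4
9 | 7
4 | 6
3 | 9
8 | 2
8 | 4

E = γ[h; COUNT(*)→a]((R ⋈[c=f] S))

Per-node cardinality:
  R → 3
  S → 6
  (R ⋈[c=f] S) → 3
  γ[h; COUNT(*)→a]((R ⋈[c=f] S)) → 3

|E| = 3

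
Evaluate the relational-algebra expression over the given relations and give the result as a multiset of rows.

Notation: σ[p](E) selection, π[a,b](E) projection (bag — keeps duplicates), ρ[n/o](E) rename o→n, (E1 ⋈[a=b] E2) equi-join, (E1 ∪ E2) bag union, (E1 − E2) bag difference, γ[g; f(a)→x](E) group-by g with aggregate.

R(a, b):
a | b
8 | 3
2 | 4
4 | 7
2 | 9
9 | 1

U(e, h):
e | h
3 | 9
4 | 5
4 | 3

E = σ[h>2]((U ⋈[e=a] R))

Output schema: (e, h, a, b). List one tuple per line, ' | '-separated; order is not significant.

Row counts bottom-up:
  U → 3
  R → 5
  (U ⋈[e=a] R) → 2
  σ[h>2]((U ⋈[e=a] R)) → 2

== RESULT ==
e | h | a | b
4 | 3 | 4 | 7
4 | 5 | 4 | 7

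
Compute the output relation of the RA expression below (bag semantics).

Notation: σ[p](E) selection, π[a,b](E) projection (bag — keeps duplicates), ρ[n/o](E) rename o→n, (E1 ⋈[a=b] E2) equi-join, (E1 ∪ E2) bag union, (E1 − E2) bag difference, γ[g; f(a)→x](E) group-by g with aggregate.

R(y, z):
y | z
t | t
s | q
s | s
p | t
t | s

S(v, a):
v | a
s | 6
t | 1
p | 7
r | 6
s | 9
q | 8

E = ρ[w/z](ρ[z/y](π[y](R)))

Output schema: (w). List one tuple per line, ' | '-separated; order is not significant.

Stepwise |·|:
  R → 5
  π[y](R) → 5
  ρ[z/y](π[y](R)) → 5
  ρ[w/z](ρ[z/y](π[y](R))) → 5

== RESULT ==
w
p
s
s
t
t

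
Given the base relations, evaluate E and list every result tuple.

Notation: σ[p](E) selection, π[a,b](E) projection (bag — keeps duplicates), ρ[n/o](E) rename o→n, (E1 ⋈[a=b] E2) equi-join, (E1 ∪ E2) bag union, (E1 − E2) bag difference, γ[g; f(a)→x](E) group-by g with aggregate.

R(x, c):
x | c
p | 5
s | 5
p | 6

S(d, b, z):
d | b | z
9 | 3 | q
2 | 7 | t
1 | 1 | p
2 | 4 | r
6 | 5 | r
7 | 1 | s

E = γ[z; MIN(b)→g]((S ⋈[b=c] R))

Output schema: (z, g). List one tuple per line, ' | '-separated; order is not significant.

Subexpression sizes:
  S → 6
  R → 3
  (S ⋈[b=c] R) → 2
  γ[z; MIN(b)→g]((S ⋈[b=c] R)) → 1

== RESULT ==
z | g
r | 5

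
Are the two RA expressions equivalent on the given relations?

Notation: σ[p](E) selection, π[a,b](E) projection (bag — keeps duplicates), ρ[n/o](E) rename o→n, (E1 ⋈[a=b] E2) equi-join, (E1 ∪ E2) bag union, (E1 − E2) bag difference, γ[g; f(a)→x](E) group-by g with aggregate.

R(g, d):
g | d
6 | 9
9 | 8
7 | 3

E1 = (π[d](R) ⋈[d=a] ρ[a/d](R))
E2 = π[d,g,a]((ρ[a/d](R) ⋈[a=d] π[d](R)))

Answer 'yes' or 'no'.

E1 subexpression sizes:
  R → 3
  π[d](R) → 3
  R → 3
  ρ[a/d](R) → 3
  (π[d](R) ⋈[d=a] ρ[a/d](R)) → 3
E2 subexpression sizes:
  R → 3
  ρ[a/d](R) → 3
  R → 3
  π[d](R) → 3
  (ρ[a/d](R) ⋈[a=d] π[d](R)) → 3
  π[d,g,a]((ρ[a/d](R) ⋈[a=d] π[d](R))) → 3

E1 and E2 produce the same multiset:
d | g | a
3 | 7 | 3
8 | 9 | 8
9 | 6 | 9

yes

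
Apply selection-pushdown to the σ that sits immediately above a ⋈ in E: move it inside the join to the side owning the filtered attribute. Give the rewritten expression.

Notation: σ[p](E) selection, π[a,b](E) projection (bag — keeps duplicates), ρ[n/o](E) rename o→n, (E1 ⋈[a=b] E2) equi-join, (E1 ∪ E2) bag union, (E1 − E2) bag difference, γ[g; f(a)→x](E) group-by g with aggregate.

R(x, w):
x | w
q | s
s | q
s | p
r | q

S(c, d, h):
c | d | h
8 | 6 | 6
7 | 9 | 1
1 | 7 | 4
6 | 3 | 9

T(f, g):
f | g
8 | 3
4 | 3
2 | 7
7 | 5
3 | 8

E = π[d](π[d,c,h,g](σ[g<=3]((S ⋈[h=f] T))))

σ filters on g, owned by the right side.
E' = π[d](π[d,c,h,g]((S ⋈[h=f] σ[g<=3](T))))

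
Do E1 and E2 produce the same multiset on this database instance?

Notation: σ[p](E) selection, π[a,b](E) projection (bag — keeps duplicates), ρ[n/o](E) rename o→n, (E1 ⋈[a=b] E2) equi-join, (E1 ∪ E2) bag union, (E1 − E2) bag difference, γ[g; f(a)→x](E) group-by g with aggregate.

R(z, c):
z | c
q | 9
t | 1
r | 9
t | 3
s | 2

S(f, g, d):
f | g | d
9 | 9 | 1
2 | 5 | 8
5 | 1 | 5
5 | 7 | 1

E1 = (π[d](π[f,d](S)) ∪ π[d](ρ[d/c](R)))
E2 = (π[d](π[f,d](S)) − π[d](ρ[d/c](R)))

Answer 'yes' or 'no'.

E1 row counts bottom-up:
  S → 4
  π[f,d](S) → 4
  π[d](π[f,d](S)) → 4
  R → 5
  ρ[d/c](R) → 5
  π[d](ρ[d/c](R)) → 5
  (π[d](π[f,d](S)) ∪ π[d](ρ[d/c](R))) → 9
E2 row counts bottom-up:
  S → 4
  π[f,d](S) → 4
  π[d](π[f,d](S)) → 4
  R → 5
  ρ[d/c](R) → 5
  π[d](ρ[d/c](R)) → 5
  (π[d](π[f,d](S)) − π[d](ρ[d/c](R))) → 3

E1 result:
d
1
1
1
2
3
5
8
9
9
E2 result:
d
1
5
8
Witness: (2,) appears 1× in E1 but 0× in E2.

no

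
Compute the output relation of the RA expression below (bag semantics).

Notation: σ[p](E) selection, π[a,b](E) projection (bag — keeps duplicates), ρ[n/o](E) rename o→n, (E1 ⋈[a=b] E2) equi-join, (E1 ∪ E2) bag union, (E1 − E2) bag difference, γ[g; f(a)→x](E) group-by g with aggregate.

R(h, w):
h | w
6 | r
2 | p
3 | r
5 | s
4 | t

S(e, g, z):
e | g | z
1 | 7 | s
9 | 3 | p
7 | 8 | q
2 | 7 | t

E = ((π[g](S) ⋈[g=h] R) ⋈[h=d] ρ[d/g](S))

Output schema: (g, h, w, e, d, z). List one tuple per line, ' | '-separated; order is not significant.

Stepwise |·|:
  S → 4
  π[g](S) → 4
  R → 5
  (π[g](S) ⋈[g=h] R) → 1
  S → 4
  ρ[d/g](S) → 4
  ((π[g](S) ⋈[g=h] R) ⋈[h=d] ρ[d/g](S)) → 1

== RESULT ==
g | h | w | e | d | z
3 | 3 | r | 9 | 3 | p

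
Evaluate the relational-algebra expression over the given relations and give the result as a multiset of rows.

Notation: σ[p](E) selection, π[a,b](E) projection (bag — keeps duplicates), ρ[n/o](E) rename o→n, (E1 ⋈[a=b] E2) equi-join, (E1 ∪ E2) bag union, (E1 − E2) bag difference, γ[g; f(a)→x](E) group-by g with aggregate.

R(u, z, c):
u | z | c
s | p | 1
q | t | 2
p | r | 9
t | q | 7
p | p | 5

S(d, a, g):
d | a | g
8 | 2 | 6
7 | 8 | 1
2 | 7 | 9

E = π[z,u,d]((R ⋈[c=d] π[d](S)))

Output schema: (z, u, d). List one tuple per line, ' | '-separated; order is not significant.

Row counts bottom-up:
  R → 5
  S → 3
  π[d](S) → 3
  (R ⋈[c=d] π[d](S)) → 2
  π[z,u,d]((R ⋈[c=d] π[d](S))) → 2

== RESULT ==
z | u | d
q | t | 7
t | q | 2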